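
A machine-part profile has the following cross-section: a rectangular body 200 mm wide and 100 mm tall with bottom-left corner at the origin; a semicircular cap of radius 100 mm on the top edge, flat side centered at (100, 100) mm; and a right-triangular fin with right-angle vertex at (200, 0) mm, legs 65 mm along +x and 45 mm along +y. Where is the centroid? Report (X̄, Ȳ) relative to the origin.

X̄ = 104.79 mm, Ȳ = 87.69 mm

rectangular body: A = 200 × 100 = 20000.00, centroid at (100.00, 50.00).
semicircular top: A = ½π·100² = 15707.96, centroid at (100.00, 142.44).
triangular fin: A = ½·65·45 = 1462.50, centroid at (221.67, 15.00).
ΣA = 37170.46 mm², ΣAX̄ = 3894983.83 mm³, ΣAȲ = 3259400.49 mm³.
X̄ = 3894983.83/37170.46 = 104.79 mm; Ȳ = 3259400.49/37170.46 = 87.69 mm.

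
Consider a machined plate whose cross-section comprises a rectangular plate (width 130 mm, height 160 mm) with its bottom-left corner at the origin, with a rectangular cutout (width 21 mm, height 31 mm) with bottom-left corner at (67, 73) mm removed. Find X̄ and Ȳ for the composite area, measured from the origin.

plate: A = 130 × 160 = 20800.00, centroid at (65.00, 80.00).
hole: A = −(21 × 31) = -651.00, centroid at (77.50, 88.50).
ΣA = 20149.00 mm²
ΣAX̄ = (20800.00)(65.00) + (-651.00)(77.50) = 1301547.50 mm³
ΣAȲ = (20800.00)(80.00) + (-651.00)(88.50) = 1606386.50 mm³
X̄ = 1301547.50 / 20149.00 = 64.60 mm
Ȳ = 1606386.50 / 20149.00 = 79.73 mm

X̄ = 64.60 mm, Ȳ = 79.73 mm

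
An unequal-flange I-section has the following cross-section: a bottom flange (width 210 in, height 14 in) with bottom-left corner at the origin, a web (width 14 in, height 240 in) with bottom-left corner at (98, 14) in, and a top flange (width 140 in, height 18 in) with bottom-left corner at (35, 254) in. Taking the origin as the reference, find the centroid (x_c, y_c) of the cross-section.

bottom flange: A = 210 × 14 = 2940.00, centroid at (105.00, 7.00).
web: A = 14 × 240 = 3360.00, centroid at (105.00, 134.00).
top flange: A = 140 × 18 = 2520.00, centroid at (105.00, 263.00).
ΣA = 8820.00 in²
ΣAx_c = (2940.00)(105.00) + (3360.00)(105.00) + (2520.00)(105.00) = 926100.00 in³
ΣAy_c = (2940.00)(7.00) + (3360.00)(134.00) + (2520.00)(263.00) = 1133580.00 in³
x_c = 926100.00 / 8820.00 = 105.00 in
y_c = 1133580.00 / 8820.00 = 128.52 in

x_c = 105.00 in, y_c = 128.52 in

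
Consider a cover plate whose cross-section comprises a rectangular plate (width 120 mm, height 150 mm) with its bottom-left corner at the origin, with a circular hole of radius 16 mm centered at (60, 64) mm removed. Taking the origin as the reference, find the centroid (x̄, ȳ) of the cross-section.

plate: A = 120 × 150 = 18000.00, centroid at (60.00, 75.00).
hole: A = −π·16² = -804.25, centroid at (60.00, 64.00).
ΣA = 17195.75 mm²
ΣAx̄ = (18000.00)(60.00) + (-804.25)(60.00) = 1031745.14 mm³
ΣAȳ = (18000.00)(75.00) + (-804.25)(64.00) = 1298528.15 mm³
x̄ = 1031745.14 / 17195.75 = 60.00 mm
ȳ = 1298528.15 / 17195.75 = 75.51 mm

x̄ = 60.00 mm, ȳ = 75.51 mm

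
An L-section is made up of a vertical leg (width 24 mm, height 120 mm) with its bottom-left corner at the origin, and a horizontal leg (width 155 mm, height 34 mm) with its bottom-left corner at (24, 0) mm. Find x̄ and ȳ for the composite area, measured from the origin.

Part | A | x̄ᵢ | ȳᵢ | A·x̄ᵢ | A·ȳᵢ
vertical leg | 2880.00 | 12.00 | 60.00 | 34560.00 | 172800.00
horizontal leg | 5270.00 | 101.50 | 17.00 | 534905.00 | 89590.00
Σ | 8150.00 |  |  | 569465.00 | 262390.00
x̄ = 569465.00 / 8150.00 = 69.87 mm
ȳ = 262390.00 / 8150.00 = 32.20 mm

x̄ = 69.87 mm, ȳ = 32.20 mm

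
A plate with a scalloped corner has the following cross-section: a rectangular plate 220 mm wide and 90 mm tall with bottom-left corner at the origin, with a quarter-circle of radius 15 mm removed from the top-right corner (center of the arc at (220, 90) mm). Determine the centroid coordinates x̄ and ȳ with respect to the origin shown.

plate: A = 220 × 90 = 19800.00, centroid at (110.00, 45.00).
removed quarter-circle: A = −¼π·15² = -176.71, centroid at (213.63, 83.63).
ΣA = 19623.29 mm²
ΣAx̄ = (19800.00)(110.00) + (-176.71)(213.63) = 2140247.79 mm³
ΣAȳ = (19800.00)(45.00) + (-176.71)(83.63) = 876220.69 mm³
x̄ = 2140247.79 / 19623.29 = 109.07 mm
ȳ = 876220.69 / 19623.29 = 44.65 mm

x̄ = 109.07 mm, ȳ = 44.65 mm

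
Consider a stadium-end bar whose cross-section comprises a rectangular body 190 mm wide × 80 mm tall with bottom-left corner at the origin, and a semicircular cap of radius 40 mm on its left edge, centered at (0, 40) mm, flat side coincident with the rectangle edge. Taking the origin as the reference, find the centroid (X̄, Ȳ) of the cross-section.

X̄ = 79.11 mm, Ȳ = 40.00 mm

Part | A | x̄ᵢ | ȳᵢ | A·x̄ᵢ | A·ȳᵢ
rectangular body | 15200.00 | 95.00 | 40.00 | 1444000.00 | 608000.00
semicircular end | 2513.27 | -16.98 | 40.00 | -42666.67 | 100530.96
Σ | 17713.27 |  |  | 1401333.33 | 708530.96
X̄ = 1401333.33 / 17713.27 = 79.11 mm
Ȳ = 708530.96 / 17713.27 = 40.00 mm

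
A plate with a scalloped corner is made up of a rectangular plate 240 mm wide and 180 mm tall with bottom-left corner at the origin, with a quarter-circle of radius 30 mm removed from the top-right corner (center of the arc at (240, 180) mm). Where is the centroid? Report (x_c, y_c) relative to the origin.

x_c = 118.22 mm, y_c = 88.71 mm

Part | A | x̄ᵢ | ȳᵢ | A·x̄ᵢ | A·ȳᵢ
plate | 43200.00 | 120.00 | 90.00 | 5184000.00 | 3888000.00
removed quarter-circle | -706.86 | 227.27 | 167.27 | -160646.00 | -118234.50
Σ | 42493.14 |  |  | 5023354.00 | 3769765.50
x_c = 5023354.00 / 42493.14 = 118.22 mm
y_c = 3769765.50 / 42493.14 = 88.71 mm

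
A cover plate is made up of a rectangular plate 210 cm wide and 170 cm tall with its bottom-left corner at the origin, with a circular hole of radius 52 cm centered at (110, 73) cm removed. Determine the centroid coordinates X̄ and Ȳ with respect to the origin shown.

plate: A = 210 × 170 = 35700.00, centroid at (105.00, 85.00).
hole: A = −π·52² = -8494.87, centroid at (110.00, 73.00).
ΣA = 27205.13 cm², ΣAX̄ = 2814064.68 cm³, ΣAȲ = 2414374.74 cm³.
X̄ = 2814064.68/27205.13 = 103.44 cm; Ȳ = 2414374.74/27205.13 = 88.75 cm.

X̄ = 103.44 cm, Ȳ = 88.75 cm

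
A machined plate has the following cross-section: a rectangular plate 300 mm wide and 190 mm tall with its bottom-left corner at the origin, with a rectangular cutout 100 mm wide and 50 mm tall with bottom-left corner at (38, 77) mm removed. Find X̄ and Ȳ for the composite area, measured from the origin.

X̄ = 155.96 mm, Ȳ = 94.33 mm

plate: A = 300 × 190 = 57000.00, centroid at (150.00, 95.00).
hole: A = −(100 × 50) = -5000.00, centroid at (88.00, 102.00).
ΣA = 52000.00 mm², ΣAX̄ = 8110000.00 mm³, ΣAȲ = 4905000.00 mm³.
X̄ = 8110000.00/52000.00 = 155.96 mm; Ȳ = 4905000.00/52000.00 = 94.33 mm.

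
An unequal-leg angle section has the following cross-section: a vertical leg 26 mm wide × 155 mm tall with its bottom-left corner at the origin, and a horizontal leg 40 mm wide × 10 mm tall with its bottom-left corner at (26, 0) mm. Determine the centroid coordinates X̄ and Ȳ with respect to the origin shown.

Part | A | x̄ᵢ | ȳᵢ | A·x̄ᵢ | A·ȳᵢ
vertical leg | 4030.00 | 13.00 | 77.50 | 52390.00 | 312325.00
horizontal leg | 400.00 | 46.00 | 5.00 | 18400.00 | 2000.00
Σ | 4430.00 |  |  | 70790.00 | 314325.00
X̄ = 70790.00 / 4430.00 = 15.98 mm
Ȳ = 314325.00 / 4430.00 = 70.95 mm

X̄ = 15.98 mm, Ȳ = 70.95 mm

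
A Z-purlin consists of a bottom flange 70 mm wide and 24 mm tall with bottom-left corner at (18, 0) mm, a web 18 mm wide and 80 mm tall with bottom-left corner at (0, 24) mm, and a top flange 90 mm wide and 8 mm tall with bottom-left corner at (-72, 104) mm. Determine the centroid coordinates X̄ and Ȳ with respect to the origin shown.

X̄ = 21.50 mm, Ȳ = 49.50 mm

Part | A | x̄ᵢ | ȳᵢ | A·x̄ᵢ | A·ȳᵢ
bottom flange | 1680.00 | 53.00 | 12.00 | 89040.00 | 20160.00
web | 1440.00 | 9.00 | 64.00 | 12960.00 | 92160.00
top flange | 720.00 | -27.00 | 108.00 | -19440.00 | 77760.00
Σ | 3840.00 |  |  | 82560.00 | 190080.00
X̄ = 82560.00 / 3840.00 = 21.50 mm
Ȳ = 190080.00 / 3840.00 = 49.50 mm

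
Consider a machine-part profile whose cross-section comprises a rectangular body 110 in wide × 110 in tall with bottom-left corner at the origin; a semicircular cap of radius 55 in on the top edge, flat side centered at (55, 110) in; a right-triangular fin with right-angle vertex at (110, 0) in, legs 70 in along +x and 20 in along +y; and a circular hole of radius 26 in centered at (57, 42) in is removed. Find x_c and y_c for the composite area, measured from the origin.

x_c = 58.28 in, y_c = 78.73 in

Part | A | x̄ᵢ | ȳᵢ | A·x̄ᵢ | A·ȳᵢ
rectangular body | 12100.00 | 55.00 | 55.00 | 665500.00 | 665500.00
semicircular top | 4751.66 | 55.00 | 133.34 | 261341.24 | 633599.14
triangular fin | 700.00 | 133.33 | 6.67 | 93333.33 | 4666.67
hole | -2123.72 | 57.00 | 42.00 | -121051.85 | -89196.10
Σ | 15427.94 |  |  | 899122.72 | 1214569.71
x_c = 899122.72 / 15427.94 = 58.28 in
y_c = 1214569.71 / 15427.94 = 78.73 in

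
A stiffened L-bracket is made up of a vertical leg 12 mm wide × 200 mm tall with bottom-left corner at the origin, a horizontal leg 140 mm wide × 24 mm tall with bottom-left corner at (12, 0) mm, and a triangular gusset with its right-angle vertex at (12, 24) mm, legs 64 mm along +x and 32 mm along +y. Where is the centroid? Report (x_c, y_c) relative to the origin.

x_c = 47.77 mm, y_c = 46.55 mm

Part | A | x̄ᵢ | ȳᵢ | A·x̄ᵢ | A·ȳᵢ
vertical leg | 2400.00 | 6.00 | 100.00 | 14400.00 | 240000.00
horizontal leg | 3360.00 | 82.00 | 12.00 | 275520.00 | 40320.00
gusset | 1024.00 | 33.33 | 34.67 | 34133.33 | 35498.67
Σ | 6784.00 |  |  | 324053.33 | 315818.67
x_c = 324053.33 / 6784.00 = 47.77 mm
y_c = 315818.67 / 6784.00 = 46.55 mm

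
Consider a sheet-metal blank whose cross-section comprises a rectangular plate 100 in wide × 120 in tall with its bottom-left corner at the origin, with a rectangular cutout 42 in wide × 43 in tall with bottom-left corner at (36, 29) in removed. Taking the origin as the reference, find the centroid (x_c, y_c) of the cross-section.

x_c = 48.76 in, y_c = 61.68 in

plate: A = 100 × 120 = 12000.00, centroid at (50.00, 60.00).
hole: A = −(42 × 43) = -1806.00, centroid at (57.00, 50.50).
ΣA = 10194.00 in², ΣAx_c = 497058.00 in³, ΣAy_c = 628797.00 in³.
x_c = 497058.00/10194.00 = 48.76 in; y_c = 628797.00/10194.00 = 61.68 in.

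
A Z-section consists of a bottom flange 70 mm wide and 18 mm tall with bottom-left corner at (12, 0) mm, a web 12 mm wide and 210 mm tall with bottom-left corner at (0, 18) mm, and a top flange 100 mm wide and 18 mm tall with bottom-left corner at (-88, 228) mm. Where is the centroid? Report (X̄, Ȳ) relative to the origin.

Part | A | x̄ᵢ | ȳᵢ | A·x̄ᵢ | A·ȳᵢ
bottom flange | 1260.00 | 47.00 | 9.00 | 59220.00 | 11340.00
web | 2520.00 | 6.00 | 123.00 | 15120.00 | 309960.00
top flange | 1800.00 | -38.00 | 237.00 | -68400.00 | 426600.00
Σ | 5580.00 |  |  | 5940.00 | 747900.00
X̄ = 5940.00 / 5580.00 = 1.06 mm
Ȳ = 747900.00 / 5580.00 = 134.03 mm

X̄ = 1.06 mm, Ȳ = 134.03 mm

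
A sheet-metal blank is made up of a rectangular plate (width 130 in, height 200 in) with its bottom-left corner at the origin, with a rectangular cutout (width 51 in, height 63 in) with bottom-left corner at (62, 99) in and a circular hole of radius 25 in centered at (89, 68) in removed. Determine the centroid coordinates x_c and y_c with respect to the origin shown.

x_c = 59.27 in, y_c = 98.31 in

plate: A = 130 × 200 = 26000.00, centroid at (65.00, 100.00).
hole 1: A = −(51 × 63) = -3213.00, centroid at (87.50, 130.50).
hole 2: A = −π·25² = -1963.50, centroid at (89.00, 68.00).
ΣA = 20823.50 in²
ΣAx_c = (26000.00)(65.00) + (-3213.00)(87.50) + (-1963.50)(89.00) = 1234111.41 in³
ΣAy_c = (26000.00)(100.00) + (-3213.00)(130.50) + (-1963.50)(68.00) = 2047185.81 in³
x_c = 1234111.41 / 20823.50 = 59.27 in
y_c = 2047185.81 / 20823.50 = 98.31 in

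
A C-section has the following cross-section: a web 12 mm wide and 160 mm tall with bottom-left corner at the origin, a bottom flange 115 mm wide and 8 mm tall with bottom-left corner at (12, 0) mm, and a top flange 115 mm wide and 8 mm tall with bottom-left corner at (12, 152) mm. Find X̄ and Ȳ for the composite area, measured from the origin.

X̄ = 37.07 mm, Ȳ = 80.00 mm

web: A = 12 × 160 = 1920.00, centroid at (6.00, 80.00).
bottom flange: A = 115 × 8 = 920.00, centroid at (69.50, 4.00).
top flange: A = 115 × 8 = 920.00, centroid at (69.50, 156.00).
ΣA = 3760.00 mm², ΣAX̄ = 139400.00 mm³, ΣAȲ = 300800.00 mm³.
X̄ = 139400.00/3760.00 = 37.07 mm; Ȳ = 300800.00/3760.00 = 80.00 mm.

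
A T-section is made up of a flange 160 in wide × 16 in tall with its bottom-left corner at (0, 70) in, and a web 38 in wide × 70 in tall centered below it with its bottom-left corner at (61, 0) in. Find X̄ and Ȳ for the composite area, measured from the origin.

X̄ = 80.00 in, Ȳ = 56.09 in

web: A = 38 × 70 = 2660.00, centroid at (80.00, 35.00).
flange: A = 160 × 16 = 2560.00, centroid at (80.00, 78.00).
ΣA = 5220.00 in²
ΣAX̄ = (2660.00)(80.00) + (2560.00)(80.00) = 417600.00 in³
ΣAȲ = (2660.00)(35.00) + (2560.00)(78.00) = 292780.00 in³
X̄ = 417600.00 / 5220.00 = 80.00 in
Ȳ = 292780.00 / 5220.00 = 56.09 in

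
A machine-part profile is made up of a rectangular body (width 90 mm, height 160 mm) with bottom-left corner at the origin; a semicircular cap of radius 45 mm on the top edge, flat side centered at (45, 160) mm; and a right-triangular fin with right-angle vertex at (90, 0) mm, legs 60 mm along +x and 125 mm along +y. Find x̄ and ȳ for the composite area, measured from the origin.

x̄ = 56.43 mm, ȳ = 88.04 mm

Part | A | x̄ᵢ | ȳᵢ | A·x̄ᵢ | A·ȳᵢ
rectangular body | 14400.00 | 45.00 | 80.00 | 648000.00 | 1152000.00
semicircular top | 3180.86 | 45.00 | 179.10 | 143138.82 | 569688.01
triangular fin | 3750.00 | 110.00 | 41.67 | 412500.00 | 156250.00
Σ | 21330.86 |  |  | 1203638.82 | 1877938.01
x̄ = 1203638.82 / 21330.86 = 56.43 mm
ȳ = 1877938.01 / 21330.86 = 88.04 mm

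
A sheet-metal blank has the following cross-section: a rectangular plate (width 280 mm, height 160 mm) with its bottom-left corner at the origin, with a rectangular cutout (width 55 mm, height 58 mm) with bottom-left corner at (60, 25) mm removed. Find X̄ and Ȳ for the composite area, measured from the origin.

X̄ = 144.02 mm, Ȳ = 81.99 mm

plate: A = 280 × 160 = 44800.00, centroid at (140.00, 80.00).
hole: A = −(55 × 58) = -3190.00, centroid at (87.50, 54.00).
ΣA = 41610.00 mm², ΣAX̄ = 5992875.00 mm³, ΣAȲ = 3411740.00 mm³.
X̄ = 5992875.00/41610.00 = 144.02 mm; Ȳ = 3411740.00/41610.00 = 81.99 mm.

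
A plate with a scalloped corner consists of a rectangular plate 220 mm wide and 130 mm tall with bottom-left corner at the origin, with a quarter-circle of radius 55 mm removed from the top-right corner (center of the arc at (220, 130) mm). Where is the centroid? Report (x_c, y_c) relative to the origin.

x_c = 102.15 mm, y_c = 61.23 mm

plate: A = 220 × 130 = 28600.00, centroid at (110.00, 65.00).
removed quarter-circle: A = −¼π·55² = -2375.83, centroid at (196.66, 106.66).
ΣA = 26224.17 mm², ΣAx_c = 2678775.86 mm³, ΣAy_c = 1605600.51 mm³.
x_c = 2678775.86/26224.17 = 102.15 mm; y_c = 1605600.51/26224.17 = 61.23 mm.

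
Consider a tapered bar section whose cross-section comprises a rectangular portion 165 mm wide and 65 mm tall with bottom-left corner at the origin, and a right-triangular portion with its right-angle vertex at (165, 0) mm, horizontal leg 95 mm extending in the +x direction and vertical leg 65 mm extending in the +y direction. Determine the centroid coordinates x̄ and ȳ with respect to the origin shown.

rectangular portion: A = 165 × 65 = 10725.00, centroid at (82.50, 32.50).
triangular portion: A = ½·95·65 = 3087.50, centroid at (196.67, 21.67).
ΣA = 13812.50 mm², ΣAx̄ = 1492020.83 mm³, ΣAȳ = 415458.33 mm³.
x̄ = 1492020.83/13812.50 = 108.02 mm; ȳ = 415458.33/13812.50 = 30.08 mm.

x̄ = 108.02 mm, ȳ = 30.08 mm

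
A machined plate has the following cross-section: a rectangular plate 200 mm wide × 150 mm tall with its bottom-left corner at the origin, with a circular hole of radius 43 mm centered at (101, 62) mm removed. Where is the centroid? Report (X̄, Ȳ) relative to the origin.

X̄ = 99.76 mm, Ȳ = 78.12 mm

Part | A | x̄ᵢ | ȳᵢ | A·x̄ᵢ | A·ȳᵢ
plate | 30000.00 | 100.00 | 75.00 | 3000000.00 | 2250000.00
hole | -5808.80 | 101.00 | 62.00 | -586689.29 | -360145.90
Σ | 24191.20 |  |  | 2413310.71 | 1889854.10
X̄ = 2413310.71 / 24191.20 = 99.76 mm
Ȳ = 1889854.10 / 24191.20 = 78.12 mm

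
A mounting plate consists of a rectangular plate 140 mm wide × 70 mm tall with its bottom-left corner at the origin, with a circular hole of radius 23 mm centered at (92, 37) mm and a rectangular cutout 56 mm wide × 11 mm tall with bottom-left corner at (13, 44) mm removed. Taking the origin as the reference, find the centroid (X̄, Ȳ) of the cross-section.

plate: A = 140 × 70 = 9800.00, centroid at (70.00, 35.00).
hole 1: A = −π·23² = -1661.90, centroid at (92.00, 37.00).
hole 2: A = −(56 × 11) = -616.00, centroid at (41.00, 49.50).
ΣA = 7522.10 mm²
ΣAX̄ = (9800.00)(70.00) + (-1661.90)(92.00) + (-616.00)(41.00) = 507848.97 mm³
ΣAȲ = (9800.00)(35.00) + (-1661.90)(37.00) + (-616.00)(49.50) = 251017.61 mm³
X̄ = 507848.97 / 7522.10 = 67.51 mm
Ȳ = 251017.61 / 7522.10 = 33.37 mm

X̄ = 67.51 mm, Ȳ = 33.37 mm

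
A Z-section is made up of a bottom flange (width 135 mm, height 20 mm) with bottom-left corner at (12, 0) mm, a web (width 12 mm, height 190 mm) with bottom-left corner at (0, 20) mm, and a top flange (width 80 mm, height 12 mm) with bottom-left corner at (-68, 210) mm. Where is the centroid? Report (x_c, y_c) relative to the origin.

x_c = 33.91 mm, y_c = 83.60 mm

bottom flange: A = 135 × 20 = 2700.00, centroid at (79.50, 10.00).
web: A = 12 × 190 = 2280.00, centroid at (6.00, 115.00).
top flange: A = 80 × 12 = 960.00, centroid at (-28.00, 216.00).
ΣA = 5940.00 mm²
ΣAx_c = (2700.00)(79.50) + (2280.00)(6.00) + (960.00)(-28.00) = 201450.00 mm³
ΣAy_c = (2700.00)(10.00) + (2280.00)(115.00) + (960.00)(216.00) = 496560.00 mm³
x_c = 201450.00 / 5940.00 = 33.91 mm
y_c = 496560.00 / 5940.00 = 83.60 mm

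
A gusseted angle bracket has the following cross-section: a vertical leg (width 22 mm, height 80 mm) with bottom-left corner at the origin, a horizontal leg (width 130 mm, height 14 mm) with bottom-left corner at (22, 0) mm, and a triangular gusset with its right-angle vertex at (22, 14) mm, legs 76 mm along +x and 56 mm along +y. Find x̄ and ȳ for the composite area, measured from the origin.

x̄ = 48.78 mm, ȳ = 26.74 mm

vertical leg: A = 22 × 80 = 1760.00, centroid at (11.00, 40.00).
horizontal leg: A = 130 × 14 = 1820.00, centroid at (87.00, 7.00).
gusset: A = ½·76·56 = 2128.00, centroid at (47.33, 32.67).
ΣA = 5708.00 mm², ΣAx̄ = 278425.33 mm³, ΣAȳ = 152654.67 mm³.
x̄ = 278425.33/5708.00 = 48.78 mm; ȳ = 152654.67/5708.00 = 26.74 mm.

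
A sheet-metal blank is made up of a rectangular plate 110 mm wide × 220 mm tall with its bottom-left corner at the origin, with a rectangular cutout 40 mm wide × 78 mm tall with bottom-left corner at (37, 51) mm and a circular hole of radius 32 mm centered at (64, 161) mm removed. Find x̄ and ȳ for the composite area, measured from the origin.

plate: A = 110 × 220 = 24200.00, centroid at (55.00, 110.00).
hole 1: A = −(40 × 78) = -3120.00, centroid at (57.00, 90.00).
hole 2: A = −π·32² = -3216.99, centroid at (64.00, 161.00).
ΣA = 17863.01 mm², ΣAx̄ = 947272.58 mm³, ΣAȳ = 1863264.47 mm³.
x̄ = 947272.58/17863.01 = 53.03 mm; ȳ = 1863264.47/17863.01 = 104.31 mm.

x̄ = 53.03 mm, ȳ = 104.31 mm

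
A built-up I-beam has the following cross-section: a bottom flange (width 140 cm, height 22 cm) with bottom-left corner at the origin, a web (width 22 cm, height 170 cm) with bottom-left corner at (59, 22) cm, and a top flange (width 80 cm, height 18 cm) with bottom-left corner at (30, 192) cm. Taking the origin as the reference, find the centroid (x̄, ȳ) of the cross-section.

x̄ = 70.00 cm, ȳ = 87.59 cm

Part | A | x̄ᵢ | ȳᵢ | A·x̄ᵢ | A·ȳᵢ
bottom flange | 3080.00 | 70.00 | 11.00 | 215600.00 | 33880.00
web | 3740.00 | 70.00 | 107.00 | 261800.00 | 400180.00
top flange | 1440.00 | 70.00 | 201.00 | 100800.00 | 289440.00
Σ | 8260.00 |  |  | 578200.00 | 723500.00
x̄ = 578200.00 / 8260.00 = 70.00 cm
ȳ = 723500.00 / 8260.00 = 87.59 cm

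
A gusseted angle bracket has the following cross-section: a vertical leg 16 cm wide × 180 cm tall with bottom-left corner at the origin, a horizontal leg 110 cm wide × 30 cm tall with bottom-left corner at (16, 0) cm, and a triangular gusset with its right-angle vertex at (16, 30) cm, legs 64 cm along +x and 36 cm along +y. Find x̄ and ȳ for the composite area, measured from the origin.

Part | A | x̄ᵢ | ȳᵢ | A·x̄ᵢ | A·ȳᵢ
vertical leg | 2880.00 | 8.00 | 90.00 | 23040.00 | 259200.00
horizontal leg | 3300.00 | 71.00 | 15.00 | 234300.00 | 49500.00
gusset | 1152.00 | 37.33 | 42.00 | 43008.00 | 48384.00
Σ | 7332.00 |  |  | 300348.00 | 357084.00
x̄ = 300348.00 / 7332.00 = 40.96 cm
ȳ = 357084.00 / 7332.00 = 48.70 cm

x̄ = 40.96 cm, ȳ = 48.70 cm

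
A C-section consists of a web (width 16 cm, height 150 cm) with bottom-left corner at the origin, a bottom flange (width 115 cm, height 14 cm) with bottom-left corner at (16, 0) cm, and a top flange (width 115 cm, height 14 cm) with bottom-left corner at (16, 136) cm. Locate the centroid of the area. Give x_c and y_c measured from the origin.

x_c = 45.53 cm, y_c = 75.00 cm

web: A = 16 × 150 = 2400.00, centroid at (8.00, 75.00).
bottom flange: A = 115 × 14 = 1610.00, centroid at (73.50, 7.00).
top flange: A = 115 × 14 = 1610.00, centroid at (73.50, 143.00).
ΣA = 5620.00 cm²
ΣAx_c = (2400.00)(8.00) + (1610.00)(73.50) + (1610.00)(73.50) = 255870.00 cm³
ΣAy_c = (2400.00)(75.00) + (1610.00)(7.00) + (1610.00)(143.00) = 421500.00 cm³
x_c = 255870.00 / 5620.00 = 45.53 cm
y_c = 421500.00 / 5620.00 = 75.00 cm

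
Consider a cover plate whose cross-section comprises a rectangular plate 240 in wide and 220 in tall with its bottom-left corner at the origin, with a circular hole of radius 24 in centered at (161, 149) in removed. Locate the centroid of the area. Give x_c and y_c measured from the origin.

x_c = 118.54 in, y_c = 108.62 in

plate: A = 240 × 220 = 52800.00, centroid at (120.00, 110.00).
hole: A = −π·24² = -1809.56, centroid at (161.00, 149.00).
ΣA = 50990.44 in²
ΣAx_c = (52800.00)(120.00) + (-1809.56)(161.00) = 6044661.26 in³
ΣAy_c = (52800.00)(110.00) + (-1809.56)(149.00) = 5538375.95 in³
x_c = 6044661.26 / 50990.44 = 118.54 in
y_c = 5538375.95 / 50990.44 = 108.62 in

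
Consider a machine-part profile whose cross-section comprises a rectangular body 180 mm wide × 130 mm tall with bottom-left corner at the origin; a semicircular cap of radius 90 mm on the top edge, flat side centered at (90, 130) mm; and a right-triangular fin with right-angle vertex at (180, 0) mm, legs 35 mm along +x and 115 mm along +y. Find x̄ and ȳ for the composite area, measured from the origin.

x̄ = 95.37 mm, ȳ = 98.02 mm

Part | A | x̄ᵢ | ȳᵢ | A·x̄ᵢ | A·ȳᵢ
rectangular body | 23400.00 | 90.00 | 65.00 | 2106000.00 | 1521000.00
semicircular top | 12723.45 | 90.00 | 168.20 | 1145110.52 | 2140048.53
triangular fin | 2012.50 | 191.67 | 38.33 | 385729.17 | 77145.83
Σ | 38135.95 |  |  | 3636839.69 | 3738194.37
x̄ = 3636839.69 / 38135.95 = 95.37 mm
ȳ = 3738194.37 / 38135.95 = 98.02 mm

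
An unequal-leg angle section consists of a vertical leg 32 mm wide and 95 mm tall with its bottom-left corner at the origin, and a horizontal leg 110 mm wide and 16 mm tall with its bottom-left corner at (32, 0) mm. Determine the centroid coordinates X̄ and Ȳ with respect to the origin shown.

X̄ = 42.03 mm, Ȳ = 33.02 mm

vertical leg: A = 32 × 95 = 3040.00, centroid at (16.00, 47.50).
horizontal leg: A = 110 × 16 = 1760.00, centroid at (87.00, 8.00).
ΣA = 4800.00 mm²
ΣAX̄ = (3040.00)(16.00) + (1760.00)(87.00) = 201760.00 mm³
ΣAȲ = (3040.00)(47.50) + (1760.00)(8.00) = 158480.00 mm³
X̄ = 201760.00 / 4800.00 = 42.03 mm
Ȳ = 158480.00 / 4800.00 = 33.02 mm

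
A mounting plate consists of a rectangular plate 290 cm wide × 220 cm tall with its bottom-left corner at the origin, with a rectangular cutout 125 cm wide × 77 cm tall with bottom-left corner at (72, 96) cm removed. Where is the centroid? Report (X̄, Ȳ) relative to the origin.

X̄ = 146.87 cm, Ȳ = 105.65 cm

Part | A | x̄ᵢ | ȳᵢ | A·x̄ᵢ | A·ȳᵢ
plate | 63800.00 | 145.00 | 110.00 | 9251000.00 | 7018000.00
hole | -9625.00 | 134.50 | 134.50 | -1294562.50 | -1294562.50
Σ | 54175.00 |  |  | 7956437.50 | 5723437.50
X̄ = 7956437.50 / 54175.00 = 146.87 cm
Ȳ = 5723437.50 / 54175.00 = 105.65 cm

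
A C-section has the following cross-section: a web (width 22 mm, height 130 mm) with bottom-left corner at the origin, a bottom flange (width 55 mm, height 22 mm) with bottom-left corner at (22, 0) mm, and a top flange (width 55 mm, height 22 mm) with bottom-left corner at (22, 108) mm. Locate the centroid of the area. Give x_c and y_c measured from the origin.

x_c = 28.65 mm, y_c = 65.00 mm

web: A = 22 × 130 = 2860.00, centroid at (11.00, 65.00).
bottom flange: A = 55 × 22 = 1210.00, centroid at (49.50, 11.00).
top flange: A = 55 × 22 = 1210.00, centroid at (49.50, 119.00).
ΣA = 5280.00 mm², ΣAx_c = 151250.00 mm³, ΣAy_c = 343200.00 mm³.
x_c = 151250.00/5280.00 = 28.65 mm; y_c = 343200.00/5280.00 = 65.00 mm.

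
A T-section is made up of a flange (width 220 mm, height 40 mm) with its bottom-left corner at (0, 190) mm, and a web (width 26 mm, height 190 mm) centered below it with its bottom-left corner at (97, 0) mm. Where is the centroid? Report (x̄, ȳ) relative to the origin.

x̄ = 110.00 mm, ȳ = 168.65 mm

web: A = 26 × 190 = 4940.00, centroid at (110.00, 95.00).
flange: A = 220 × 40 = 8800.00, centroid at (110.00, 210.00).
ΣA = 13740.00 mm²
ΣAx̄ = (4940.00)(110.00) + (8800.00)(110.00) = 1511400.00 mm³
ΣAȳ = (4940.00)(95.00) + (8800.00)(210.00) = 2317300.00 mm³
x̄ = 1511400.00 / 13740.00 = 110.00 mm
ȳ = 2317300.00 / 13740.00 = 168.65 mm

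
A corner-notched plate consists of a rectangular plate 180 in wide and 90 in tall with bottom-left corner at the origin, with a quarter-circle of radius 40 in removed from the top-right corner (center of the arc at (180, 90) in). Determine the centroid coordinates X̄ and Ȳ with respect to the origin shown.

X̄ = 83.86 in, Ȳ = 42.64 in

Part | A | x̄ᵢ | ȳᵢ | A·x̄ᵢ | A·ȳᵢ
plate | 16200.00 | 90.00 | 45.00 | 1458000.00 | 729000.00
removed quarter-circle | -1256.64 | 163.02 | 73.02 | -204861.34 | -91764.00
Σ | 14943.36 |  |  | 1253138.66 | 637236.00
X̄ = 1253138.66 / 14943.36 = 83.86 in
Ȳ = 637236.00 / 14943.36 = 42.64 in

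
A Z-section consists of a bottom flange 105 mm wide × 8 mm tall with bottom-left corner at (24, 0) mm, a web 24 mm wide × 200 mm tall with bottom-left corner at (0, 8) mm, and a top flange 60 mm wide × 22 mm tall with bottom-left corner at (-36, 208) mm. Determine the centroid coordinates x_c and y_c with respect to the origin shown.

x_c = 16.37 mm, y_c = 116.50 mm

bottom flange: A = 105 × 8 = 840.00, centroid at (76.50, 4.00).
web: A = 24 × 200 = 4800.00, centroid at (12.00, 108.00).
top flange: A = 60 × 22 = 1320.00, centroid at (-6.00, 219.00).
ΣA = 6960.00 mm²
ΣAx_c = (840.00)(76.50) + (4800.00)(12.00) + (1320.00)(-6.00) = 113940.00 mm³
ΣAy_c = (840.00)(4.00) + (4800.00)(108.00) + (1320.00)(219.00) = 810840.00 mm³
x_c = 113940.00 / 6960.00 = 16.37 mm
y_c = 810840.00 / 6960.00 = 116.50 mm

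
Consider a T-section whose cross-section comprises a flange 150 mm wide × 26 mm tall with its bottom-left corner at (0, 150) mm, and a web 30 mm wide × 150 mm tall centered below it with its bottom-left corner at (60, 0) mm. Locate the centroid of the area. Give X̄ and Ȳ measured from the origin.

X̄ = 75.00 mm, Ȳ = 115.86 mm

web: A = 30 × 150 = 4500.00, centroid at (75.00, 75.00).
flange: A = 150 × 26 = 3900.00, centroid at (75.00, 163.00).
ΣA = 8400.00 mm², ΣAX̄ = 630000.00 mm³, ΣAȲ = 973200.00 mm³.
X̄ = 630000.00/8400.00 = 75.00 mm; Ȳ = 973200.00/8400.00 = 115.86 mm.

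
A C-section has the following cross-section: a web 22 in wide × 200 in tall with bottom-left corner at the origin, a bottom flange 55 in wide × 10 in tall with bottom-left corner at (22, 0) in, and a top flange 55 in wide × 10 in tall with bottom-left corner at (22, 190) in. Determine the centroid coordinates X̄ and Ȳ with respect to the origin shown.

Part | A | x̄ᵢ | ȳᵢ | A·x̄ᵢ | A·ȳᵢ
web | 4400.00 | 11.00 | 100.00 | 48400.00 | 440000.00
bottom flange | 550.00 | 49.50 | 5.00 | 27225.00 | 2750.00
top flange | 550.00 | 49.50 | 195.00 | 27225.00 | 107250.00
Σ | 5500.00 |  |  | 102850.00 | 550000.00
X̄ = 102850.00 / 5500.00 = 18.70 in
Ȳ = 550000.00 / 5500.00 = 100.00 in

X̄ = 18.70 in, Ȳ = 100.00 in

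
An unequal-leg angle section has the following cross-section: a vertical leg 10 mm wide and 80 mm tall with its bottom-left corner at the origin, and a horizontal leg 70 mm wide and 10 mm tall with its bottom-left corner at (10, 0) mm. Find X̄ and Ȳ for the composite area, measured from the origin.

vertical leg: A = 10 × 80 = 800.00, centroid at (5.00, 40.00).
horizontal leg: A = 70 × 10 = 700.00, centroid at (45.00, 5.00).
ΣA = 1500.00 mm², ΣAX̄ = 35500.00 mm³, ΣAȲ = 35500.00 mm³.
X̄ = 35500.00/1500.00 = 23.67 mm; Ȳ = 35500.00/1500.00 = 23.67 mm.

X̄ = 23.67 mm, Ȳ = 23.67 mm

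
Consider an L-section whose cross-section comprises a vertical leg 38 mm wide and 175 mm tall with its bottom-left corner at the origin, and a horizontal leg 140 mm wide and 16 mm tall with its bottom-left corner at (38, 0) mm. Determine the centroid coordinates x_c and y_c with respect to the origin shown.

vertical leg: A = 38 × 175 = 6650.00, centroid at (19.00, 87.50).
horizontal leg: A = 140 × 16 = 2240.00, centroid at (108.00, 8.00).
ΣA = 8890.00 mm²
ΣAx_c = (6650.00)(19.00) + (2240.00)(108.00) = 368270.00 mm³
ΣAy_c = (6650.00)(87.50) + (2240.00)(8.00) = 599795.00 mm³
x_c = 368270.00 / 8890.00 = 41.43 mm
y_c = 599795.00 / 8890.00 = 67.47 mm

x_c = 41.43 mm, y_c = 67.47 mm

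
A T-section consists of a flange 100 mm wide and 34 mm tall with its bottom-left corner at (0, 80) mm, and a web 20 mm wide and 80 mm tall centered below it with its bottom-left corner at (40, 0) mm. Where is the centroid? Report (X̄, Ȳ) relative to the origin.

X̄ = 50.00 mm, Ȳ = 78.76 mm

web: A = 20 × 80 = 1600.00, centroid at (50.00, 40.00).
flange: A = 100 × 34 = 3400.00, centroid at (50.00, 97.00).
ΣA = 5000.00 mm², ΣAX̄ = 250000.00 mm³, ΣAȲ = 393800.00 mm³.
X̄ = 250000.00/5000.00 = 50.00 mm; Ȳ = 393800.00/5000.00 = 78.76 mm.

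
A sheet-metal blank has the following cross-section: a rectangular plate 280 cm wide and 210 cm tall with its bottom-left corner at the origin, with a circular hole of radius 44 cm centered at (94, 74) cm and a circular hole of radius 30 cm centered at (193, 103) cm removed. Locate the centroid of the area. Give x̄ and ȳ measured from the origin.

x̄ = 142.60 cm, ȳ = 108.89 cm

plate: A = 280 × 210 = 58800.00, centroid at (140.00, 105.00).
hole 1: A = −π·44² = -6082.12, centroid at (94.00, 74.00).
hole 2: A = −π·30² = -2827.43, centroid at (193.00, 103.00).
ΣA = 49890.44 cm², ΣAx̄ = 7114585.76 cm³, ΣAȳ = 5432697.23 cm³.
x̄ = 7114585.76/49890.44 = 142.60 cm; ȳ = 5432697.23/49890.44 = 108.89 cm.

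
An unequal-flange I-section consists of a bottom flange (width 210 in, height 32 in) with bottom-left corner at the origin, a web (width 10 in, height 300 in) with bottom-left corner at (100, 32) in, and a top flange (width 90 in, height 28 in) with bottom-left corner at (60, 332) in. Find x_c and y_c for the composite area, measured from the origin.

x_c = 105.00 in, y_c = 124.63 in

bottom flange: A = 210 × 32 = 6720.00, centroid at (105.00, 16.00).
web: A = 10 × 300 = 3000.00, centroid at (105.00, 182.00).
top flange: A = 90 × 28 = 2520.00, centroid at (105.00, 346.00).
ΣA = 12240.00 in²
ΣAx_c = (6720.00)(105.00) + (3000.00)(105.00) + (2520.00)(105.00) = 1285200.00 in³
ΣAy_c = (6720.00)(16.00) + (3000.00)(182.00) + (2520.00)(346.00) = 1525440.00 in³
x_c = 1285200.00 / 12240.00 = 105.00 in
y_c = 1525440.00 / 12240.00 = 124.63 in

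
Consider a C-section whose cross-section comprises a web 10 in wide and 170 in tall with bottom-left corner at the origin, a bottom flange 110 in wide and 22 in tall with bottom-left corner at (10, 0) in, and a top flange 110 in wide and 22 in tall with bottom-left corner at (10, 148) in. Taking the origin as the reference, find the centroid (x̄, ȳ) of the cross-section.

web: A = 10 × 170 = 1700.00, centroid at (5.00, 85.00).
bottom flange: A = 110 × 22 = 2420.00, centroid at (65.00, 11.00).
top flange: A = 110 × 22 = 2420.00, centroid at (65.00, 159.00).
ΣA = 6540.00 in²
ΣAx̄ = (1700.00)(5.00) + (2420.00)(65.00) + (2420.00)(65.00) = 323100.00 in³
ΣAȳ = (1700.00)(85.00) + (2420.00)(11.00) + (2420.00)(159.00) = 555900.00 in³
x̄ = 323100.00 / 6540.00 = 49.40 in
ȳ = 555900.00 / 6540.00 = 85.00 in

x̄ = 49.40 in, ȳ = 85.00 in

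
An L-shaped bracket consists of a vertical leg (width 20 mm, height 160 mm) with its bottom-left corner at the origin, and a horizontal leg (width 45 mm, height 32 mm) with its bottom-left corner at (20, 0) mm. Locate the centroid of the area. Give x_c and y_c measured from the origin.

x_c = 20.09 mm, y_c = 60.14 mm

vertical leg: A = 20 × 160 = 3200.00, centroid at (10.00, 80.00).
horizontal leg: A = 45 × 32 = 1440.00, centroid at (42.50, 16.00).
ΣA = 4640.00 mm², ΣAx_c = 93200.00 mm³, ΣAy_c = 279040.00 mm³.
x_c = 93200.00/4640.00 = 20.09 mm; y_c = 279040.00/4640.00 = 60.14 mm.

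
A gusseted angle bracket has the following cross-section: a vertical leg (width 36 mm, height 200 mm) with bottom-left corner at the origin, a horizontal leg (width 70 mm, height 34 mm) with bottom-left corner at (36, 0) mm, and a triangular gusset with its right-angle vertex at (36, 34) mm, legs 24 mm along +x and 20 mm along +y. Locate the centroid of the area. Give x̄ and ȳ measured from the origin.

x̄ = 31.48 mm, ȳ = 78.43 mm

Part | A | x̄ᵢ | ȳᵢ | A·x̄ᵢ | A·ȳᵢ
vertical leg | 7200.00 | 18.00 | 100.00 | 129600.00 | 720000.00
horizontal leg | 2380.00 | 71.00 | 17.00 | 168980.00 | 40460.00
gusset | 240.00 | 44.00 | 40.67 | 10560.00 | 9760.00
Σ | 9820.00 |  |  | 309140.00 | 770220.00
x̄ = 309140.00 / 9820.00 = 31.48 mm
ȳ = 770220.00 / 9820.00 = 78.43 mm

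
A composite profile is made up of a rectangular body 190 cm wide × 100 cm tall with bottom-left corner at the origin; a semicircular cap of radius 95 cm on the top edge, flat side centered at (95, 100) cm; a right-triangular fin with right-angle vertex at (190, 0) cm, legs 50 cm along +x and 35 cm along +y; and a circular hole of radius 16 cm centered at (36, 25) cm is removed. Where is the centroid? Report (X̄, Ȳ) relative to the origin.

Part | A | x̄ᵢ | ȳᵢ | A·x̄ᵢ | A·ȳᵢ
rectangular body | 19000.00 | 95.00 | 50.00 | 1805000.00 | 950000.00
semicircular top | 14176.44 | 95.00 | 140.32 | 1346761.50 | 1989227.02
triangular fin | 875.00 | 206.67 | 11.67 | 180833.33 | 10208.33
hole | -804.25 | 36.00 | 25.00 | -28952.92 | -20106.19
Σ | 33247.19 |  |  | 3303641.92 | 2929329.16
X̄ = 3303641.92 / 33247.19 = 99.37 cm
Ȳ = 2929329.16 / 33247.19 = 88.11 cm

X̄ = 99.37 cm, Ȳ = 88.11 cm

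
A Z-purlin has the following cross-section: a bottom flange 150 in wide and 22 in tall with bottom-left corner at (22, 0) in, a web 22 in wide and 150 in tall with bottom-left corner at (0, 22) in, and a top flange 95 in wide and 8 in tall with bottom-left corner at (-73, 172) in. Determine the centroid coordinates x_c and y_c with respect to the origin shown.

Part | A | x̄ᵢ | ȳᵢ | A·x̄ᵢ | A·ȳᵢ
bottom flange | 3300.00 | 97.00 | 11.00 | 320100.00 | 36300.00
web | 3300.00 | 11.00 | 97.00 | 36300.00 | 320100.00
top flange | 760.00 | -25.50 | 176.00 | -19380.00 | 133760.00
Σ | 7360.00 |  |  | 337020.00 | 490160.00
x_c = 337020.00 / 7360.00 = 45.79 in
y_c = 490160.00 / 7360.00 = 66.60 in

x_c = 45.79 in, y_c = 66.60 in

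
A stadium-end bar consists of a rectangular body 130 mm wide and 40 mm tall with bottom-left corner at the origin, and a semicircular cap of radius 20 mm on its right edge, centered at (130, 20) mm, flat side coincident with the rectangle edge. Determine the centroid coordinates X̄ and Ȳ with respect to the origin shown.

rectangular body: A = 130 × 40 = 5200.00, centroid at (65.00, 20.00).
semicircular end: A = ½π·20² = 628.32, centroid at (138.49, 20.00).
ΣA = 5828.32 mm², ΣAX̄ = 425014.74 mm³, ΣAȲ = 116566.37 mm³.
X̄ = 425014.74/5828.32 = 72.92 mm; Ȳ = 116566.37/5828.32 = 20.00 mm.

X̄ = 72.92 mm, Ȳ = 20.00 mm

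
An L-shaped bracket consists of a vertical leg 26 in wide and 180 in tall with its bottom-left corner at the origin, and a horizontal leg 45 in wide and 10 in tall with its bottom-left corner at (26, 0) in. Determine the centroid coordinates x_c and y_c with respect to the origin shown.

x_c = 16.11 in, y_c = 82.54 in

vertical leg: A = 26 × 180 = 4680.00, centroid at (13.00, 90.00).
horizontal leg: A = 45 × 10 = 450.00, centroid at (48.50, 5.00).
ΣA = 5130.00 in²
ΣAx_c = (4680.00)(13.00) + (450.00)(48.50) = 82665.00 in³
ΣAy_c = (4680.00)(90.00) + (450.00)(5.00) = 423450.00 in³
x_c = 82665.00 / 5130.00 = 16.11 in
y_c = 423450.00 / 5130.00 = 82.54 in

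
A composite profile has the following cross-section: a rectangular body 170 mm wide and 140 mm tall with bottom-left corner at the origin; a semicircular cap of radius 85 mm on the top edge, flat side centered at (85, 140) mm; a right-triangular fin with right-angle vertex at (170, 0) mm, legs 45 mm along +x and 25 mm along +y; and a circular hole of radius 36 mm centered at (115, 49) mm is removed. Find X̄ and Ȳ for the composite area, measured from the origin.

rectangular body: A = 170 × 140 = 23800.00, centroid at (85.00, 70.00).
semicircular top: A = ½π·85² = 11349.00, centroid at (85.00, 176.08).
triangular fin: A = ½·45·25 = 562.50, centroid at (185.00, 8.33).
hole: A = −π·36² = -4071.50, centroid at (115.00, 49.00).
ΣA = 31640.00 mm²
ΣAX̄ = (23800.00)(85.00) + (11349.00)(85.00) + (562.50)(185.00) + (-4071.50)(115.00) = 2623504.83 mm³
ΣAȲ = (23800.00)(70.00) + (11349.00)(176.08) + (562.50)(8.33) + (-4071.50)(49.00) = 3469460.95 mm³
X̄ = 2623504.83 / 31640.00 = 82.92 mm
Ȳ = 3469460.95 / 31640.00 = 109.65 mm

X̄ = 82.92 mm, Ȳ = 109.65 mm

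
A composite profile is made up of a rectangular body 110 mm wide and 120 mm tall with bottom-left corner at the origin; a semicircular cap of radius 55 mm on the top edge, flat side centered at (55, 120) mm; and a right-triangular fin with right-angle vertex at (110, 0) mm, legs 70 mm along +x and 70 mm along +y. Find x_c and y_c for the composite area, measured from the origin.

x_c = 64.41 mm, y_c = 75.01 mm

rectangular body: A = 110 × 120 = 13200.00, centroid at (55.00, 60.00).
semicircular top: A = ½π·55² = 4751.66, centroid at (55.00, 143.34).
triangular fin: A = ½·70·70 = 2450.00, centroid at (133.33, 23.33).
ΣA = 20401.66 mm², ΣAx_c = 1314007.91 mm³, ΣAy_c = 1530282.40 mm³.
x_c = 1314007.91/20401.66 = 64.41 mm; y_c = 1530282.40/20401.66 = 75.01 mm.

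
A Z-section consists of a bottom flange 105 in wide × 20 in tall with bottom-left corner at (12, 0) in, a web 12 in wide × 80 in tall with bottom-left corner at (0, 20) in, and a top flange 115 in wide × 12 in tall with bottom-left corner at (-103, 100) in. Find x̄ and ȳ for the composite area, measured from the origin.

x̄ = 17.66 in, ȳ = 50.65 in

bottom flange: A = 105 × 20 = 2100.00, centroid at (64.50, 10.00).
web: A = 12 × 80 = 960.00, centroid at (6.00, 60.00).
top flange: A = 115 × 12 = 1380.00, centroid at (-45.50, 106.00).
ΣA = 4440.00 in², ΣAx̄ = 78420.00 in³, ΣAȳ = 224880.00 in³.
x̄ = 78420.00/4440.00 = 17.66 in; ȳ = 224880.00/4440.00 = 50.65 in.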